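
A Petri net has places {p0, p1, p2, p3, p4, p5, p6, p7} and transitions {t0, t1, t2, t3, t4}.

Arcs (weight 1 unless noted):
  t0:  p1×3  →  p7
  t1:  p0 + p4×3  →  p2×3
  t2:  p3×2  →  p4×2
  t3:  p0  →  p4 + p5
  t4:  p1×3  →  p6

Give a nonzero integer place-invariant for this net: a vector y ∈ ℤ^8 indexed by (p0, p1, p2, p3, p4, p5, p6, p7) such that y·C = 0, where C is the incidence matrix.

y = (p0:3, p1:0, p2:4, p3:3, p4:3, p5:0, p6:0, p7:0)

Incidence matrix C (rows=places, cols=transitions):
       t0   t1   t2   t3   t4
   p0   0   -1    0   -1    0
   p1  -3    0    0    0   -3
   p2   0    3    0    0    0
   p3   0    0   -2    0    0
   p4   0   -3    2    1    0
   p5   0    0    0    1    0
   p6   0    0    0    0    1
   p7   1    0    0    0    0

Candidate y = [3, 0, 4, 3, 3, 0, 0, 0]; check y·C column-wise:
  col t0: 3·0 + 0·-3 + 4·0 + 3·0 + 3·0 + 0·1 = 0
  col t1: 3·-1 + 4·3 + 3·0 + 3·-3 = 0
  col t2: 3·0 + 4·0 + 3·-2 + 3·2 = 0
  col t3: 3·-1 + 4·0 + 3·0 + 3·1 + 0·1 = 0
  col t4: 3·0 + 0·-3 + 4·0 + 3·0 + 3·0 + 0·1 = 0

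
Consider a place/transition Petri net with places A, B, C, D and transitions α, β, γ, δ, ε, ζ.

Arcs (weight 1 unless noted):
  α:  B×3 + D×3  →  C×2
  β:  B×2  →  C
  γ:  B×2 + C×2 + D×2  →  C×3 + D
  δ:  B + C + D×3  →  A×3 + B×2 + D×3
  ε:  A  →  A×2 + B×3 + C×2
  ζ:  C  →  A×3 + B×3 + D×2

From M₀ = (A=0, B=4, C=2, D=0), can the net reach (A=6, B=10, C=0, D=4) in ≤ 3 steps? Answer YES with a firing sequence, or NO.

YES — reachable via ⟨ζ, ζ⟩ (2 firings)

step 1: fire ζ:  (A=0, B=4, C=2, D=0) → (A=3, B=7, C=1, D=2)
step 2: fire ζ:  (A=3, B=7, C=1, D=2) → (A=6, B=10, C=0, D=4)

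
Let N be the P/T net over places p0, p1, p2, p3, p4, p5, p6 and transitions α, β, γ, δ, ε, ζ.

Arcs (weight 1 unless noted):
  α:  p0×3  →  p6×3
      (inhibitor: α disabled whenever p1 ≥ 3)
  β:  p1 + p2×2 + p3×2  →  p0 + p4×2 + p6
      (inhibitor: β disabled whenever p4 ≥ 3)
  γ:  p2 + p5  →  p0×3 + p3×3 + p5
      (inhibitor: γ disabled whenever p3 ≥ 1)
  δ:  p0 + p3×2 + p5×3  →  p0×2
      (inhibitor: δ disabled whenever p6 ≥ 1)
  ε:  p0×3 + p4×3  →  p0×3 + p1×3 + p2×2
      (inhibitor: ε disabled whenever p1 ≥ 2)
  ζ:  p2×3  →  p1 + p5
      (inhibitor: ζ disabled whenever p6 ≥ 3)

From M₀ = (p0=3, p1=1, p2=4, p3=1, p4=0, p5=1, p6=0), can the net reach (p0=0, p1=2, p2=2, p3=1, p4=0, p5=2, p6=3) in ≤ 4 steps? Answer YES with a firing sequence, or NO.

NO — not reachable within 4 firings

depth 0: 1 marking
depth 1: 3 markings reached so far
depth 2: 4 markings reached so far
depth 3: 4 markings reached so far
(frontier empty at depth 3; search complete)
target is not among the 4 markings reachable within 4 steps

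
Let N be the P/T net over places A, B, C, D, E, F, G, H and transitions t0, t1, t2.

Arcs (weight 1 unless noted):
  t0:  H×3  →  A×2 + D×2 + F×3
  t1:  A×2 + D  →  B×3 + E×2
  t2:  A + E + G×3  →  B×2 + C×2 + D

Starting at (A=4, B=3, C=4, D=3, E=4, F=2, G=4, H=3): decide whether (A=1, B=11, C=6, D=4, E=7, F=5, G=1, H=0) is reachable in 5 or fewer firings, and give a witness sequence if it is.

YES — reachable via ⟨t0, t1, t1, t2⟩ (4 firings)

step 1: fire t0:  (A=4, B=3, C=4, D=3, E=4, F=2, G=4, H=3) → (A=6, B=3, C=4, D=5, E=4, F=5, G=4, H=0)
step 2: fire t1:  (A=6, B=3, C=4, D=5, E=4, F=5, G=4, H=0) → (A=4, B=6, C=4, D=4, E=6, F=5, G=4, H=0)
step 3: fire t1:  (A=4, B=6, C=4, D=4, E=6, F=5, G=4, H=0) → (A=2, B=9, C=4, D=3, E=8, F=5, G=4, H=0)
step 4: fire t2:  (A=2, B=9, C=4, D=3, E=8, F=5, G=4, H=0) → (A=1, B=11, C=6, D=4, E=7, F=5, G=1, H=0)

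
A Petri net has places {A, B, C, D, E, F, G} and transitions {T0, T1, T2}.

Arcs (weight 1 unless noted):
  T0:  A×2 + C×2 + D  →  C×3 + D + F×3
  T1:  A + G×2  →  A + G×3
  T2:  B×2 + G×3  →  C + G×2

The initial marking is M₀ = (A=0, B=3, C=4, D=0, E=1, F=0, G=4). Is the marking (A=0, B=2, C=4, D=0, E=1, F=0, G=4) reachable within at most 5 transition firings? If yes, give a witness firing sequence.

NO — not reachable within 5 firings

depth 0: 1 marking
depth 1: 2 markings reached so far
depth 2: 2 markings reached so far
(frontier empty at depth 2; search complete)
target is not among the 2 markings reachable within 5 steps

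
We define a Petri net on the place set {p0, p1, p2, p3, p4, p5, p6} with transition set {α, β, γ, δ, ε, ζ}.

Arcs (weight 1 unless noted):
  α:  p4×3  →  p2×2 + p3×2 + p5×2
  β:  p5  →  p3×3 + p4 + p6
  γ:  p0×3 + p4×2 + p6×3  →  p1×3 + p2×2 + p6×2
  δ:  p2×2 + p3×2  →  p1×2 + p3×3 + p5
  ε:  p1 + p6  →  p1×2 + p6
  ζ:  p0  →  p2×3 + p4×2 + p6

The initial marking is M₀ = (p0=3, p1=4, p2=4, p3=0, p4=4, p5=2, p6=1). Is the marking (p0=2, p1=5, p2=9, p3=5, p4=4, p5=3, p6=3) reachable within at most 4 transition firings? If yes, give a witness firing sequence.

step 1: fire α:  (p0=3, p1=4, p2=4, p3=0, p4=4, p5=2, p6=1) → (p0=3, p1=4, p2=6, p3=2, p4=1, p5=4, p6=1)
step 2: fire β:  (p0=3, p1=4, p2=6, p3=2, p4=1, p5=4, p6=1) → (p0=3, p1=4, p2=6, p3=5, p4=2, p5=3, p6=2)
step 3: fire ε:  (p0=3, p1=4, p2=6, p3=5, p4=2, p5=3, p6=2) → (p0=3, p1=5, p2=6, p3=5, p4=2, p5=3, p6=2)
step 4: fire ζ:  (p0=3, p1=5, p2=6, p3=5, p4=2, p5=3, p6=2) → (p0=2, p1=5, p2=9, p3=5, p4=4, p5=3, p6=3)

YES — reachable via ⟨α, β, ε, ζ⟩ (4 firings)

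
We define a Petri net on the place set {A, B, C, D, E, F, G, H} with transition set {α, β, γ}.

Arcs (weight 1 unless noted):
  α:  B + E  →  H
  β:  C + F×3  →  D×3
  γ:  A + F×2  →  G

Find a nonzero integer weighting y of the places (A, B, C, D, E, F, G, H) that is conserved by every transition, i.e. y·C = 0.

y = (A:0, B:0, C:3, D:1, E:0, F:0, G:0, H:0)

Incidence matrix C (rows=places, cols=transitions):
        α    β    γ
    A   0    0   -1
    B  -1    0    0
    C   0   -1    0
    D   0    3    0
    E  -1    0    0
    F   0   -3   -2
    G   0    0    1
    H   1    0    0

Candidate y = [0, 0, 3, 1, 0, 0, 0, 0]; check y·C column-wise:
  col α: 0·-1 + 3·0 + 1·0 + 0·-1 + 0·1 = 0
  col β: 3·-1 + 1·3 + 0·-3 = 0
  col γ: 0·-1 + 3·0 + 1·0 + 0·-2 + 0·1 = 0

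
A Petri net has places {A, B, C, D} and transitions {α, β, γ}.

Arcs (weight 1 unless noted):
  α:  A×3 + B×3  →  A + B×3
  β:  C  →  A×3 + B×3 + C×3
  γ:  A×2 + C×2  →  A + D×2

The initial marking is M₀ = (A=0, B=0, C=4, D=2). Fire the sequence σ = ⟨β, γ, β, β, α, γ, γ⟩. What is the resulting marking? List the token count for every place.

(A=4, B=9, C=4, D=8)

step 1: fire β:  (A=0, B=0, C=4, D=2) → (A=3, B=3, C=6, D=2)
step 2: fire γ:  (A=3, B=3, C=6, D=2) → (A=2, B=3, C=4, D=4)
step 3: fire β:  (A=2, B=3, C=4, D=4) → (A=5, B=6, C=6, D=4)
step 4: fire β:  (A=5, B=6, C=6, D=4) → (A=8, B=9, C=8, D=4)
step 5: fire α:  (A=8, B=9, C=8, D=4) → (A=6, B=9, C=8, D=4)
step 6: fire γ:  (A=6, B=9, C=8, D=4) → (A=5, B=9, C=6, D=6)
step 7: fire γ:  (A=5, B=9, C=6, D=6) → (A=4, B=9, C=4, D=8)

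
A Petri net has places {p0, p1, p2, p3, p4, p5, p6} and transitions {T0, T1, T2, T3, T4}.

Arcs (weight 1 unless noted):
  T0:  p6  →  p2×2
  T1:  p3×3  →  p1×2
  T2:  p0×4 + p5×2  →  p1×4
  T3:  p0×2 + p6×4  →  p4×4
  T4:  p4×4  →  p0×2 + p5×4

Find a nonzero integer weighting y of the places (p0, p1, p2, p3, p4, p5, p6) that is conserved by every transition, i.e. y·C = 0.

Incidence matrix C (rows=places, cols=transitions):
       T0   T1   T2   T3   T4
   p0   0    0   -4   -2    2
   p1   0    2    4    0    0
   p2   2    0    0    0    0
   p3   0   -3    0    0    0
   p4   0    0    0    4   -4
   p5   0    0   -2    0    4
   p6  -1    0    0   -4    0

Candidate y = [6, 6, 0, 4, 3, 0, 0]; check y·C column-wise:
  col T0: 6·0 + 6·0 + 0·2 + 4·0 + 3·0 + 0·-1 = 0
  col T1: 6·0 + 6·2 + 4·-3 + 3·0 = 0
  col T2: 6·-4 + 6·4 + 4·0 + 3·0 + 0·-2 = 0
  col T3: 6·-2 + 6·0 + 4·0 + 3·4 + 0·-4 = 0
  col T4: 6·2 + 6·0 + 4·0 + 3·-4 + 0·4 = 0

y = (p0:6, p1:6, p2:0, p3:4, p4:3, p5:0, p6:0)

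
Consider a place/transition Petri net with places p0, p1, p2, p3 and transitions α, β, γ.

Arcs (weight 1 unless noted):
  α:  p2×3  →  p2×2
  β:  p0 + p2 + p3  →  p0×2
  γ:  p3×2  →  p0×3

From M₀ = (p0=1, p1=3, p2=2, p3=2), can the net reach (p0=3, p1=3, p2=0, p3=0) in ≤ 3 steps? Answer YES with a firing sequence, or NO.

step 1: fire β:  (p0=1, p1=3, p2=2, p3=2) → (p0=2, p1=3, p2=1, p3=1)
step 2: fire β:  (p0=2, p1=3, p2=1, p3=1) → (p0=3, p1=3, p2=0, p3=0)

YES — reachable via ⟨β, β⟩ (2 firings)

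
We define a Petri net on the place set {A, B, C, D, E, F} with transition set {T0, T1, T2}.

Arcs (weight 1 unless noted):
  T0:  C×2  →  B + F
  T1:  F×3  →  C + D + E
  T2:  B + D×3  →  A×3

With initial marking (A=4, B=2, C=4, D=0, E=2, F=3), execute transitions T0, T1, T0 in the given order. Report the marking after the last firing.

step 1: fire T0:  (A=4, B=2, C=4, D=0, E=2, F=3) → (A=4, B=3, C=2, D=0, E=2, F=4)
step 2: fire T1:  (A=4, B=3, C=2, D=0, E=2, F=4) → (A=4, B=3, C=3, D=1, E=3, F=1)
step 3: fire T0:  (A=4, B=3, C=3, D=1, E=3, F=1) → (A=4, B=4, C=1, D=1, E=3, F=2)

(A=4, B=4, C=1, D=1, E=3, F=2)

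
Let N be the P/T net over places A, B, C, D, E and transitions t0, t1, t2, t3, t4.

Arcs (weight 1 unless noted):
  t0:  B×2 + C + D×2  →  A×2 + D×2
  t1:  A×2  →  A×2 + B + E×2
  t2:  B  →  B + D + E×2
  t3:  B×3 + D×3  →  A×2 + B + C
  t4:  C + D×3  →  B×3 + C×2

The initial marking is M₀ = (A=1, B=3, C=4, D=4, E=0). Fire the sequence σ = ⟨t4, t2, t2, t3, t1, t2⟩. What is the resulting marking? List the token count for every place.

(A=3, B=5, C=6, D=1, E=8)

step 1: fire t4:  (A=1, B=3, C=4, D=4, E=0) → (A=1, B=6, C=5, D=1, E=0)
step 2: fire t2:  (A=1, B=6, C=5, D=1, E=0) → (A=1, B=6, C=5, D=2, E=2)
step 3: fire t2:  (A=1, B=6, C=5, D=2, E=2) → (A=1, B=6, C=5, D=3, E=4)
step 4: fire t3:  (A=1, B=6, C=5, D=3, E=4) → (A=3, B=4, C=6, D=0, E=4)
step 5: fire t1:  (A=3, B=4, C=6, D=0, E=4) → (A=3, B=5, C=6, D=0, E=6)
step 6: fire t2:  (A=3, B=5, C=6, D=0, E=6) → (A=3, B=5, C=6, D=1, E=8)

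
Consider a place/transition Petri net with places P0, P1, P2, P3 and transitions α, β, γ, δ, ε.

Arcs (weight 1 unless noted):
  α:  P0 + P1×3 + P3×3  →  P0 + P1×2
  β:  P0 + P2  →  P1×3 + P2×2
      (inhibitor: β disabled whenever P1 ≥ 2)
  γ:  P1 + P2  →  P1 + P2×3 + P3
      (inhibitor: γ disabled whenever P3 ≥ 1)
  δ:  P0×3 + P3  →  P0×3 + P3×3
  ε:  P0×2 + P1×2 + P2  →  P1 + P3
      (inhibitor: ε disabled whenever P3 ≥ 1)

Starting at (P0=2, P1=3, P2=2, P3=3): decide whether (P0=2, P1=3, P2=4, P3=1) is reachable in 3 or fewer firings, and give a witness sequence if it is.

depth 0: 1 marking
depth 1: 2 markings reached so far
depth 2: 4 markings reached so far
depth 3: 4 markings reached so far
(frontier empty at depth 3; search complete)
target is not among the 4 markings reachable within 3 steps

NO — not reachable within 3 firings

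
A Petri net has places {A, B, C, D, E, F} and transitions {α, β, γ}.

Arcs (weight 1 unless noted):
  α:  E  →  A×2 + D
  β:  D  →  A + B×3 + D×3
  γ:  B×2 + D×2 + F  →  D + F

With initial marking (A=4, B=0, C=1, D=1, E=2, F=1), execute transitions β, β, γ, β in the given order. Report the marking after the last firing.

step 1: fire β:  (A=4, B=0, C=1, D=1, E=2, F=1) → (A=5, B=3, C=1, D=3, E=2, F=1)
step 2: fire β:  (A=5, B=3, C=1, D=3, E=2, F=1) → (A=6, B=6, C=1, D=5, E=2, F=1)
step 3: fire γ:  (A=6, B=6, C=1, D=5, E=2, F=1) → (A=6, B=4, C=1, D=4, E=2, F=1)
step 4: fire β:  (A=6, B=4, C=1, D=4, E=2, F=1) → (A=7, B=7, C=1, D=6, E=2, F=1)

(A=7, B=7, C=1, D=6, E=2, F=1)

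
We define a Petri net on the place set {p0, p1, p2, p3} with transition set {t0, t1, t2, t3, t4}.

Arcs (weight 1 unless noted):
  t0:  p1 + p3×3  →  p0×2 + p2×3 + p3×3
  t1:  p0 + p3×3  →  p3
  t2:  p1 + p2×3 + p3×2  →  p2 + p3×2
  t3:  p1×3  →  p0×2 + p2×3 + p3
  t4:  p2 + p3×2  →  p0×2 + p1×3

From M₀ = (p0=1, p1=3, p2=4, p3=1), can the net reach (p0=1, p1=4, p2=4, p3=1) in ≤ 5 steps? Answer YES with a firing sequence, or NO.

depth 0: 1 marking
depth 1: 2 markings reached so far
depth 2: 3 markings reached so far
depth 3: 4 markings reached so far
depth 4: 4 markings reached so far
(frontier empty at depth 4; search complete)
target is not among the 4 markings reachable within 5 steps

NO — not reachable within 5 firings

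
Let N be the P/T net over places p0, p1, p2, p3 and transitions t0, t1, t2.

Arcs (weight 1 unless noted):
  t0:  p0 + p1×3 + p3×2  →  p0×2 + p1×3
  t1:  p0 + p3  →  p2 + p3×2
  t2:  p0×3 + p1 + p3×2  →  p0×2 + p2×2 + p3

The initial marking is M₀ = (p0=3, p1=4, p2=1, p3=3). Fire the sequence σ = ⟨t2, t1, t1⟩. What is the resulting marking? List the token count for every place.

(p0=0, p1=3, p2=5, p3=4)

step 1: fire t2:  (p0=3, p1=4, p2=1, p3=3) → (p0=2, p1=3, p2=3, p3=2)
step 2: fire t1:  (p0=2, p1=3, p2=3, p3=2) → (p0=1, p1=3, p2=4, p3=3)
step 3: fire t1:  (p0=1, p1=3, p2=4, p3=3) → (p0=0, p1=3, p2=5, p3=4)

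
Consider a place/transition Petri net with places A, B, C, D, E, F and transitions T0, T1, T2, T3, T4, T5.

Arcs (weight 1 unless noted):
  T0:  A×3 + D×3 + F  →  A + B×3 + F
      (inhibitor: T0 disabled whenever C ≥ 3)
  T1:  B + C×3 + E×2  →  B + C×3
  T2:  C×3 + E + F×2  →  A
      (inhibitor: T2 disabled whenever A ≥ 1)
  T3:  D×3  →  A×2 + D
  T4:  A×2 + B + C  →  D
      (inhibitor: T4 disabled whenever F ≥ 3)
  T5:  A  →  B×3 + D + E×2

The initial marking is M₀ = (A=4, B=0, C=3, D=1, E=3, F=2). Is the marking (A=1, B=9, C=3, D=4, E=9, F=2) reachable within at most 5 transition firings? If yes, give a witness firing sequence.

YES — reachable via ⟨T5, T5, T5⟩ (3 firings)

step 1: fire T5:  (A=4, B=0, C=3, D=1, E=3, F=2) → (A=3, B=3, C=3, D=2, E=5, F=2)
step 2: fire T5:  (A=3, B=3, C=3, D=2, E=5, F=2) → (A=2, B=6, C=3, D=3, E=7, F=2)
step 3: fire T5:  (A=2, B=6, C=3, D=3, E=7, F=2) → (A=1, B=9, C=3, D=4, E=9, F=2)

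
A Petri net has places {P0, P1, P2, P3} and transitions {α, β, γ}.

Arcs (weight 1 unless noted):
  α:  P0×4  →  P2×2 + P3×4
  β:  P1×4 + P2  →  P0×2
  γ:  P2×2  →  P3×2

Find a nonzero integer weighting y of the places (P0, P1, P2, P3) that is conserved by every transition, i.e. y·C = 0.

y = (P0:3, P1:1, P2:2, P3:2)

Incidence matrix C (rows=places, cols=transitions):
        α    β    γ
   P0  -4    2    0
   P1   0   -4    0
   P2   2   -1   -2
   P3   4    0    2

Candidate y = [3, 1, 2, 2]; check y·C column-wise:
  col α: 3·-4 + 1·0 + 2·2 + 2·4 = 0
  col β: 3·2 + 1·-4 + 2·-1 + 2·0 = 0
  col γ: 3·0 + 1·0 + 2·-2 + 2·2 = 0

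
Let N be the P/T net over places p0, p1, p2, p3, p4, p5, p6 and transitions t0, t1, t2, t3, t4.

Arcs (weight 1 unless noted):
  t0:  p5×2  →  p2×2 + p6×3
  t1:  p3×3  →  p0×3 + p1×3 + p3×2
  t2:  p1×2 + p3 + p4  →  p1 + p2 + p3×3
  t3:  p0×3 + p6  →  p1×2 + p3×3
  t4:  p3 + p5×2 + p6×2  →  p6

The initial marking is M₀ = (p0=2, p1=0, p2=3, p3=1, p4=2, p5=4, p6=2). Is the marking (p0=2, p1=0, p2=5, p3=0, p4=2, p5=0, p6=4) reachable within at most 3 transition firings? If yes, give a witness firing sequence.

YES — reachable via ⟨t0, t4⟩ (2 firings)

step 1: fire t0:  (p0=2, p1=0, p2=3, p3=1, p4=2, p5=4, p6=2) → (p0=2, p1=0, p2=5, p3=1, p4=2, p5=2, p6=5)
step 2: fire t4:  (p0=2, p1=0, p2=5, p3=1, p4=2, p5=2, p6=5) → (p0=2, p1=0, p2=5, p3=0, p4=2, p5=0, p6=4)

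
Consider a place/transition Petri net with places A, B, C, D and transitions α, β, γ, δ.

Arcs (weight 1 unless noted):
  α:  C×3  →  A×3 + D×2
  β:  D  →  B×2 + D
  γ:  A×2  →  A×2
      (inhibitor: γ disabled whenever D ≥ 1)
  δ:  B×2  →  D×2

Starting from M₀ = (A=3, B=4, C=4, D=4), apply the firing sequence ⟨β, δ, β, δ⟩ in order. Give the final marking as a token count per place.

(A=3, B=4, C=4, D=8)

step 1: fire β:  (A=3, B=4, C=4, D=4) → (A=3, B=6, C=4, D=4)
step 2: fire δ:  (A=3, B=6, C=4, D=4) → (A=3, B=4, C=4, D=6)
step 3: fire β:  (A=3, B=4, C=4, D=6) → (A=3, B=6, C=4, D=6)
step 4: fire δ:  (A=3, B=6, C=4, D=6) → (A=3, B=4, C=4, D=8)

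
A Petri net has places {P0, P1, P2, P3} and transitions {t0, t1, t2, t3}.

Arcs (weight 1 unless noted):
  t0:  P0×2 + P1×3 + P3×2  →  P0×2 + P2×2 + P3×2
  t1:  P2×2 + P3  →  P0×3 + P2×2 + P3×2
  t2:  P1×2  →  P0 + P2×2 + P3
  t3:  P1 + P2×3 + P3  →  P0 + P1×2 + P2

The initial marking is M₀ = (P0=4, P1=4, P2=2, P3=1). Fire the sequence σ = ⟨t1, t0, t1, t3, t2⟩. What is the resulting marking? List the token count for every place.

step 1: fire t1:  (P0=4, P1=4, P2=2, P3=1) → (P0=7, P1=4, P2=2, P3=2)
step 2: fire t0:  (P0=7, P1=4, P2=2, P3=2) → (P0=7, P1=1, P2=4, P3=2)
step 3: fire t1:  (P0=7, P1=1, P2=4, P3=2) → (P0=10, P1=1, P2=4, P3=3)
step 4: fire t3:  (P0=10, P1=1, P2=4, P3=3) → (P0=11, P1=2, P2=2, P3=2)
step 5: fire t2:  (P0=11, P1=2, P2=2, P3=2) → (P0=12, P1=0, P2=4, P3=3)

(P0=12, P1=0, P2=4, P3=3)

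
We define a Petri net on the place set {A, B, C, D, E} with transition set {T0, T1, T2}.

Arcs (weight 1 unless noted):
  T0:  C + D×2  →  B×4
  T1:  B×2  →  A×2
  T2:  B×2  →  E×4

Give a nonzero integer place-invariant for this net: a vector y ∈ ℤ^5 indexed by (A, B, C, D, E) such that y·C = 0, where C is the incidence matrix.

Incidence matrix C (rows=places, cols=transitions):
       T0   T1   T2
    A   0    2    0
    B   4   -2   -2
    C  -1    0    0
    D  -2    0    0
    E   0    0    4

Candidate y = [0, 0, 2, -1, 0]; check y·C column-wise:
  col T0: 0·4 + 2·-1 + -1·-2 = 0
  col T1: 0·2 + 0·-2 + 2·0 + -1·0 = 0
  col T2: 0·-2 + 2·0 + -1·0 + 0·4 = 0

y = (A:0, B:0, C:2, D:-1, E:0)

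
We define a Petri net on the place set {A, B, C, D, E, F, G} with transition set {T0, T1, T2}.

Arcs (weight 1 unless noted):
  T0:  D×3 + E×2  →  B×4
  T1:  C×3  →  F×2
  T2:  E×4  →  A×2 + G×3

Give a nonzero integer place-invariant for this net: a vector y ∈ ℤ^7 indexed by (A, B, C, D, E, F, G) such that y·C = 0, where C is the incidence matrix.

Incidence matrix C (rows=places, cols=transitions):
       T0   T1   T2
    A   0    0    2
    B   4    0    0
    C   0   -3    0
    D  -3    0    0
    E  -2    0   -4
    F   0    2    0
    G   0    0    3

Candidate y = [0, 3, 0, 4, 0, 0, 0]; check y·C column-wise:
  col T0: 3·4 + 4·-3 + 0·-2 = 0
  col T1: 3·0 + 0·-3 + 4·0 + 0·2 = 0
  col T2: 0·2 + 3·0 + 4·0 + 0·-4 + 0·3 = 0

y = (A:0, B:3, C:0, D:4, E:0, F:0, G:0)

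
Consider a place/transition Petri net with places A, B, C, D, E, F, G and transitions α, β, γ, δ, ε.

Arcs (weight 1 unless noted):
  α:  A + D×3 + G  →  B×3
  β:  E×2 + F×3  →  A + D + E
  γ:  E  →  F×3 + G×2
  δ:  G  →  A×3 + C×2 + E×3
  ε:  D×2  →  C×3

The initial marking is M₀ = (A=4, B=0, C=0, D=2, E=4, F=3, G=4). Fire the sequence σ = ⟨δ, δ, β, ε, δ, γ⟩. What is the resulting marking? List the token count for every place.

(A=14, B=0, C=9, D=1, E=11, F=3, G=3)

step 1: fire δ:  (A=4, B=0, C=0, D=2, E=4, F=3, G=4) → (A=7, B=0, C=2, D=2, E=7, F=3, G=3)
step 2: fire δ:  (A=7, B=0, C=2, D=2, E=7, F=3, G=3) → (A=10, B=0, C=4, D=2, E=10, F=3, G=2)
step 3: fire β:  (A=10, B=0, C=4, D=2, E=10, F=3, G=2) → (A=11, B=0, C=4, D=3, E=9, F=0, G=2)
step 4: fire ε:  (A=11, B=0, C=4, D=3, E=9, F=0, G=2) → (A=11, B=0, C=7, D=1, E=9, F=0, G=2)
step 5: fire δ:  (A=11, B=0, C=7, D=1, E=9, F=0, G=2) → (A=14, B=0, C=9, D=1, E=12, F=0, G=1)
step 6: fire γ:  (A=14, B=0, C=9, D=1, E=12, F=0, G=1) → (A=14, B=0, C=9, D=1, E=11, F=3, G=3)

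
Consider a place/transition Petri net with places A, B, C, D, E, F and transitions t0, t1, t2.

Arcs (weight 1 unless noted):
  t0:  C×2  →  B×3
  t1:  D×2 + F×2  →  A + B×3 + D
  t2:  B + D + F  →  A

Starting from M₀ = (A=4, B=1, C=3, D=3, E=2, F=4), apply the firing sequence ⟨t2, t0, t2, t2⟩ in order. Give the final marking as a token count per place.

step 1: fire t2:  (A=4, B=1, C=3, D=3, E=2, F=4) → (A=5, B=0, C=3, D=2, E=2, F=3)
step 2: fire t0:  (A=5, B=0, C=3, D=2, E=2, F=3) → (A=5, B=3, C=1, D=2, E=2, F=3)
step 3: fire t2:  (A=5, B=3, C=1, D=2, E=2, F=3) → (A=6, B=2, C=1, D=1, E=2, F=2)
step 4: fire t2:  (A=6, B=2, C=1, D=1, E=2, F=2) → (A=7, B=1, C=1, D=0, E=2, F=1)

(A=7, B=1, C=1, D=0, E=2, F=1)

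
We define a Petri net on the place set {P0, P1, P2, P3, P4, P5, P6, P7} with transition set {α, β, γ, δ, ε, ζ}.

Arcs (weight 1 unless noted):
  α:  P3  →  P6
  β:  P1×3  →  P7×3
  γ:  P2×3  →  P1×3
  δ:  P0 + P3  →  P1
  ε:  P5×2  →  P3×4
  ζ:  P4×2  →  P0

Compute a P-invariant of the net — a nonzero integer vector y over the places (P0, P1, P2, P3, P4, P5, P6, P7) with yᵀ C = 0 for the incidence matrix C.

Incidence matrix C (rows=places, cols=transitions):
        α    β    γ    δ    ε    ζ
   P0   0    0    0   -1    0    1
   P1   0   -3    3    1    0    0
   P2   0    0   -3    0    0    0
   P3  -1    0    0   -1    4    0
   P4   0    0    0    0    0   -2
   P5   0    0    0    0   -2    0
   P6   1    0    0    0    0    0
   P7   0    3    0    0    0    0

Candidate y = [2, 0, 0, -2, 1, -4, -2, 0]; check y·C column-wise:
  col α: 2·0 + -2·-1 + 1·0 + -4·0 + -2·1 = 0
  col β: 2·0 + 0·-3 + -2·0 + 1·0 + -4·0 + -2·0 + 0·3 = 0
  col γ: 2·0 + 0·3 + 0·-3 + -2·0 + 1·0 + -4·0 + -2·0 = 0
  col δ: 2·-1 + 0·1 + -2·-1 + 1·0 + -4·0 + -2·0 = 0
  col ε: 2·0 + -2·4 + 1·0 + -4·-2 + -2·0 = 0
  col ζ: 2·1 + -2·0 + 1·-2 + -4·0 + -2·0 = 0

y = (P0:2, P1:0, P2:0, P3:-2, P4:1, P5:-4, P6:-2, P7:0)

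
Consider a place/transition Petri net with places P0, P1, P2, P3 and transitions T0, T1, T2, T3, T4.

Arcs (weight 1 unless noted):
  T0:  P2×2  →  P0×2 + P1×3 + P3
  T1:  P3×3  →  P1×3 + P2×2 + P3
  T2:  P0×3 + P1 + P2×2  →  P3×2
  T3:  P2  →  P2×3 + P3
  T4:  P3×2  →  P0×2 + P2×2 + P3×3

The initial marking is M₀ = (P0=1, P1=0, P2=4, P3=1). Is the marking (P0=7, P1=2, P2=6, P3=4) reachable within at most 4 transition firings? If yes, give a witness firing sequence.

depth 0: 1 marking
depth 1: 3 markings reached so far
depth 2: 9 markings reached so far
depth 3: 25 markings reached so far
depth 4: 56 markings reached so far
target is not among the 56 markings reachable within 4 steps

NO — not reachable within 4 firings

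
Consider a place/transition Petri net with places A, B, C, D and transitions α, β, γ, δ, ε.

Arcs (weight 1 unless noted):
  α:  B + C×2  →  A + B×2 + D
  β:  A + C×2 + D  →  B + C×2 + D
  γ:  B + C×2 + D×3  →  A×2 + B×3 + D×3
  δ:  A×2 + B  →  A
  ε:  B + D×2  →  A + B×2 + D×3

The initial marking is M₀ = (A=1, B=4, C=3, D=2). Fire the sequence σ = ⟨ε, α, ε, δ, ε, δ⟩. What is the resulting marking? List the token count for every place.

(A=3, B=6, C=1, D=6)

step 1: fire ε:  (A=1, B=4, C=3, D=2) → (A=2, B=5, C=3, D=3)
step 2: fire α:  (A=2, B=5, C=3, D=3) → (A=3, B=6, C=1, D=4)
step 3: fire ε:  (A=3, B=6, C=1, D=4) → (A=4, B=7, C=1, D=5)
step 4: fire δ:  (A=4, B=7, C=1, D=5) → (A=3, B=6, C=1, D=5)
step 5: fire ε:  (A=3, B=6, C=1, D=5) → (A=4, B=7, C=1, D=6)
step 6: fire δ:  (A=4, B=7, C=1, D=6) → (A=3, B=6, C=1, D=6)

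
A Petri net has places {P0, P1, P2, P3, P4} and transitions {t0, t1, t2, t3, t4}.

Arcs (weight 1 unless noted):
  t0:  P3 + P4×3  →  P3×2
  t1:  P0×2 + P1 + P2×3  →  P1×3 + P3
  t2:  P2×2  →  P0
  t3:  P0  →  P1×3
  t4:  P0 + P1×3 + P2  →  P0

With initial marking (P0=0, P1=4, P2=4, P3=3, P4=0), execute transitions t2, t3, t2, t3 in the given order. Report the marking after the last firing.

step 1: fire t2:  (P0=0, P1=4, P2=4, P3=3, P4=0) → (P0=1, P1=4, P2=2, P3=3, P4=0)
step 2: fire t3:  (P0=1, P1=4, P2=2, P3=3, P4=0) → (P0=0, P1=7, P2=2, P3=3, P4=0)
step 3: fire t2:  (P0=0, P1=7, P2=2, P3=3, P4=0) → (P0=1, P1=7, P2=0, P3=3, P4=0)
step 4: fire t3:  (P0=1, P1=7, P2=0, P3=3, P4=0) → (P0=0, P1=10, P2=0, P3=3, P4=0)

(P0=0, P1=10, P2=0, P3=3, P4=0)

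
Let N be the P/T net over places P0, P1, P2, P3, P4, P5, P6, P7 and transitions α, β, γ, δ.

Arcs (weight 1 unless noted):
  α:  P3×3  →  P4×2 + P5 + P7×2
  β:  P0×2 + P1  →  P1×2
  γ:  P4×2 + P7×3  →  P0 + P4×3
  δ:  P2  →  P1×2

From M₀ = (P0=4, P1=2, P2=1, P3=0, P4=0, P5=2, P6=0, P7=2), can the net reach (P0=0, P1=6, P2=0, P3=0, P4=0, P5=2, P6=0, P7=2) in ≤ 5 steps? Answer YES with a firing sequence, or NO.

step 1: fire β:  (P0=4, P1=2, P2=1, P3=0, P4=0, P5=2, P6=0, P7=2) → (P0=2, P1=3, P2=1, P3=0, P4=0, P5=2, P6=0, P7=2)
step 2: fire β:  (P0=2, P1=3, P2=1, P3=0, P4=0, P5=2, P6=0, P7=2) → (P0=0, P1=4, P2=1, P3=0, P4=0, P5=2, P6=0, P7=2)
step 3: fire δ:  (P0=0, P1=4, P2=1, P3=0, P4=0, P5=2, P6=0, P7=2) → (P0=0, P1=6, P2=0, P3=0, P4=0, P5=2, P6=0, P7=2)

YES — reachable via ⟨β, β, δ⟩ (3 firings)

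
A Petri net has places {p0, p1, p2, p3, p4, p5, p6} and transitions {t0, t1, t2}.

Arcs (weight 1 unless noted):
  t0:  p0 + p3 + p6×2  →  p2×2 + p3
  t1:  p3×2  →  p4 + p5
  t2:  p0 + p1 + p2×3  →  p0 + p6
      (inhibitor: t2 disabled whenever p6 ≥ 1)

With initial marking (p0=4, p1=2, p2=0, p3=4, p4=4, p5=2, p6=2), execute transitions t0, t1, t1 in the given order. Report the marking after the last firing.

step 1: fire t0:  (p0=4, p1=2, p2=0, p3=4, p4=4, p5=2, p6=2) → (p0=3, p1=2, p2=2, p3=4, p4=4, p5=2, p6=0)
step 2: fire t1:  (p0=3, p1=2, p2=2, p3=4, p4=4, p5=2, p6=0) → (p0=3, p1=2, p2=2, p3=2, p4=5, p5=3, p6=0)
step 3: fire t1:  (p0=3, p1=2, p2=2, p3=2, p4=5, p5=3, p6=0) → (p0=3, p1=2, p2=2, p3=0, p4=6, p5=4, p6=0)

(p0=3, p1=2, p2=2, p3=0, p4=6, p5=4, p6=0)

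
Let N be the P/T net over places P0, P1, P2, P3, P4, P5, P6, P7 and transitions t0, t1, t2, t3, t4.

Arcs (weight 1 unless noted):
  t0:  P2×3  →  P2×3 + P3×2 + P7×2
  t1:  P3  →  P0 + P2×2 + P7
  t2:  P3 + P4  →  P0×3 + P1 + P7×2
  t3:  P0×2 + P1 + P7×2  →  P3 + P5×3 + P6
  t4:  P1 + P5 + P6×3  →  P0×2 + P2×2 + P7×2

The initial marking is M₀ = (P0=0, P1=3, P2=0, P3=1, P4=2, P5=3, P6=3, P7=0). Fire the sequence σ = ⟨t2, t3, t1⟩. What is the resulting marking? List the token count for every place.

(P0=2, P1=3, P2=2, P3=0, P4=1, P5=6, P6=4, P7=1)

step 1: fire t2:  (P0=0, P1=3, P2=0, P3=1, P4=2, P5=3, P6=3, P7=0) → (P0=3, P1=4, P2=0, P3=0, P4=1, P5=3, P6=3, P7=2)
step 2: fire t3:  (P0=3, P1=4, P2=0, P3=0, P4=1, P5=3, P6=3, P7=2) → (P0=1, P1=3, P2=0, P3=1, P4=1, P5=6, P6=4, P7=0)
step 3: fire t1:  (P0=1, P1=3, P2=0, P3=1, P4=1, P5=6, P6=4, P7=0) → (P0=2, P1=3, P2=2, P3=0, P4=1, P5=6, P6=4, P7=1)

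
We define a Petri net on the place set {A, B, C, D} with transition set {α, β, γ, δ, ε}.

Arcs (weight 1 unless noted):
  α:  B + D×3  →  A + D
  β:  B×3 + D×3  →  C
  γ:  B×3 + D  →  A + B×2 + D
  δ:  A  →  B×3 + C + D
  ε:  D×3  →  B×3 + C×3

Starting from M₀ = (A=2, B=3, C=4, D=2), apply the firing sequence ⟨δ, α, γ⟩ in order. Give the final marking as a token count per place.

step 1: fire δ:  (A=2, B=3, C=4, D=2) → (A=1, B=6, C=5, D=3)
step 2: fire α:  (A=1, B=6, C=5, D=3) → (A=2, B=5, C=5, D=1)
step 3: fire γ:  (A=2, B=5, C=5, D=1) → (A=3, B=4, C=5, D=1)

(A=3, B=4, C=5, D=1)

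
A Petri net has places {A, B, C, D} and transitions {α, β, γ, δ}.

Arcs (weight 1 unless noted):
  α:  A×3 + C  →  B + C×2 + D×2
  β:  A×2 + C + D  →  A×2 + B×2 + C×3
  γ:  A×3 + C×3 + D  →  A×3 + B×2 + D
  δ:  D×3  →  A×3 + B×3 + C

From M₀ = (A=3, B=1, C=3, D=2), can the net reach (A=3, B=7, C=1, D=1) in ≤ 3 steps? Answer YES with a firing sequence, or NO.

NO — not reachable within 3 firings

depth 0: 1 marking
depth 1: 4 markings reached so far
depth 2: 8 markings reached so far
depth 3: 14 markings reached so far
target is not among the 14 markings reachable within 3 steps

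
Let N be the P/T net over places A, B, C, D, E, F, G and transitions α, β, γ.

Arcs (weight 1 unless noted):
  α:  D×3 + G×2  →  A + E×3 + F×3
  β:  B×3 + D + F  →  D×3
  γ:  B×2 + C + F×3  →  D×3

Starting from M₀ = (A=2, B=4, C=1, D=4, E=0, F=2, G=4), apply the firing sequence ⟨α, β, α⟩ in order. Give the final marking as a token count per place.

(A=4, B=1, C=1, D=0, E=6, F=7, G=0)

step 1: fire α:  (A=2, B=4, C=1, D=4, E=0, F=2, G=4) → (A=3, B=4, C=1, D=1, E=3, F=5, G=2)
step 2: fire β:  (A=3, B=4, C=1, D=1, E=3, F=5, G=2) → (A=3, B=1, C=1, D=3, E=3, F=4, G=2)
step 3: fire α:  (A=3, B=1, C=1, D=3, E=3, F=4, G=2) → (A=4, B=1, C=1, D=0, E=6, F=7, G=0)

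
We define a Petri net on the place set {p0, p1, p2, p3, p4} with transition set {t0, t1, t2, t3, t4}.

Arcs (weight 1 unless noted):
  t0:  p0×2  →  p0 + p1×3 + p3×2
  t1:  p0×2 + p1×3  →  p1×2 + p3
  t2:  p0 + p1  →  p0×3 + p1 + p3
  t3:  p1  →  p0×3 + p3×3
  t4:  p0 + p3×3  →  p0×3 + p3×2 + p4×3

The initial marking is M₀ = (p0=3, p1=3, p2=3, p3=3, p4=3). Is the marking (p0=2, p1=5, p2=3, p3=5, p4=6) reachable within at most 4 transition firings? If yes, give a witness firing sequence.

YES — reachable via ⟨t0, t4, t1⟩ (3 firings)

step 1: fire t0:  (p0=3, p1=3, p2=3, p3=3, p4=3) → (p0=2, p1=6, p2=3, p3=5, p4=3)
step 2: fire t4:  (p0=2, p1=6, p2=3, p3=5, p4=3) → (p0=4, p1=6, p2=3, p3=4, p4=6)
step 3: fire t1:  (p0=4, p1=6, p2=3, p3=4, p4=6) → (p0=2, p1=5, p2=3, p3=5, p4=6)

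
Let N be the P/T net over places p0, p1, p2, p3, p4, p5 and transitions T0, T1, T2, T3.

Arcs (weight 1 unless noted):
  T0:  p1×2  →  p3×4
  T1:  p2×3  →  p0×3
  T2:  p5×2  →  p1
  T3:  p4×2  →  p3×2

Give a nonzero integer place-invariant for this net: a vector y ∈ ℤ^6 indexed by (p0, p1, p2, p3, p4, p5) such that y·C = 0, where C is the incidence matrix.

y = (p0:1, p1:0, p2:1, p3:0, p4:0, p5:0)

Incidence matrix C (rows=places, cols=transitions):
       T0   T1   T2   T3
   p0   0    3    0    0
   p1  -2    0    1    0
   p2   0   -3    0    0
   p3   4    0    0    2
   p4   0    0    0   -2
   p5   0    0   -2    0

Candidate y = [1, 0, 1, 0, 0, 0]; check y·C column-wise:
  col T0: 1·0 + 0·-2 + 1·0 + 0·4 = 0
  col T1: 1·3 + 1·-3 = 0
  col T2: 1·0 + 0·1 + 1·0 + 0·-2 = 0
  col T3: 1·0 + 1·0 + 0·2 + 0·-2 = 0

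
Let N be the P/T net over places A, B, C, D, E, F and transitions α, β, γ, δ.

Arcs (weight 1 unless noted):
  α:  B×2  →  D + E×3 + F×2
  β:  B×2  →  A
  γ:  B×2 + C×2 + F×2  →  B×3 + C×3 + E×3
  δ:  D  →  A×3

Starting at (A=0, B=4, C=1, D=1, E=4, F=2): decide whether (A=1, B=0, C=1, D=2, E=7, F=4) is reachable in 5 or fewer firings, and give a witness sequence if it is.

step 1: fire α:  (A=0, B=4, C=1, D=1, E=4, F=2) → (A=0, B=2, C=1, D=2, E=7, F=4)
step 2: fire β:  (A=0, B=2, C=1, D=2, E=7, F=4) → (A=1, B=0, C=1, D=2, E=7, F=4)

YES — reachable via ⟨α, β⟩ (2 firings)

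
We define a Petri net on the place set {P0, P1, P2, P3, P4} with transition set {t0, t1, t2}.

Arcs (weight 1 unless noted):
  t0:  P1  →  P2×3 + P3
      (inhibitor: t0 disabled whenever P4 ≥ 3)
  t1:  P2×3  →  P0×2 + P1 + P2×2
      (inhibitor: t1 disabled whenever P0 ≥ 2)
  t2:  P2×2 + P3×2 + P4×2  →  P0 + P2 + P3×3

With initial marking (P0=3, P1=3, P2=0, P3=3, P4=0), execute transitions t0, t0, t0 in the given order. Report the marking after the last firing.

step 1: fire t0:  (P0=3, P1=3, P2=0, P3=3, P4=0) → (P0=3, P1=2, P2=3, P3=4, P4=0)
step 2: fire t0:  (P0=3, P1=2, P2=3, P3=4, P4=0) → (P0=3, P1=1, P2=6, P3=5, P4=0)
step 3: fire t0:  (P0=3, P1=1, P2=6, P3=5, P4=0) → (P0=3, P1=0, P2=9, P3=6, P4=0)

(P0=3, P1=0, P2=9, P3=6, P4=0)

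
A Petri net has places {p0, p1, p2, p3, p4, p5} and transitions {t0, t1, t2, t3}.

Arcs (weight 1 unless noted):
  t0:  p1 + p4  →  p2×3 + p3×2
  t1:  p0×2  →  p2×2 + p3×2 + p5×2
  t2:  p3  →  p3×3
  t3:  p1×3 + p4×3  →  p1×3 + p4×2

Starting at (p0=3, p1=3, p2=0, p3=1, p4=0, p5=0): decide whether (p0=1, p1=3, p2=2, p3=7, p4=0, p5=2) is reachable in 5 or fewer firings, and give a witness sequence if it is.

step 1: fire t1:  (p0=3, p1=3, p2=0, p3=1, p4=0, p5=0) → (p0=1, p1=3, p2=2, p3=3, p4=0, p5=2)
step 2: fire t2:  (p0=1, p1=3, p2=2, p3=3, p4=0, p5=2) → (p0=1, p1=3, p2=2, p3=5, p4=0, p5=2)
step 3: fire t2:  (p0=1, p1=3, p2=2, p3=5, p4=0, p5=2) → (p0=1, p1=3, p2=2, p3=7, p4=0, p5=2)

YES — reachable via ⟨t1, t2, t2⟩ (3 firings)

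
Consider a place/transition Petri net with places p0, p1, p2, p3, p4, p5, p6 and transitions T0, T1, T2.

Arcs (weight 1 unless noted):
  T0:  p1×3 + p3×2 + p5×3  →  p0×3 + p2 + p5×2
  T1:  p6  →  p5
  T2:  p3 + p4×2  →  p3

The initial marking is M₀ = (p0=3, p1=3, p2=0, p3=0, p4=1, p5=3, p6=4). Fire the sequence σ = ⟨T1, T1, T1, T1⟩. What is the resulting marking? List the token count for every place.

step 1: fire T1:  (p0=3, p1=3, p2=0, p3=0, p4=1, p5=3, p6=4) → (p0=3, p1=3, p2=0, p3=0, p4=1, p5=4, p6=3)
step 2: fire T1:  (p0=3, p1=3, p2=0, p3=0, p4=1, p5=4, p6=3) → (p0=3, p1=3, p2=0, p3=0, p4=1, p5=5, p6=2)
step 3: fire T1:  (p0=3, p1=3, p2=0, p3=0, p4=1, p5=5, p6=2) → (p0=3, p1=3, p2=0, p3=0, p4=1, p5=6, p6=1)
step 4: fire T1:  (p0=3, p1=3, p2=0, p3=0, p4=1, p5=6, p6=1) → (p0=3, p1=3, p2=0, p3=0, p4=1, p5=7, p6=0)

(p0=3, p1=3, p2=0, p3=0, p4=1, p5=7, p6=0)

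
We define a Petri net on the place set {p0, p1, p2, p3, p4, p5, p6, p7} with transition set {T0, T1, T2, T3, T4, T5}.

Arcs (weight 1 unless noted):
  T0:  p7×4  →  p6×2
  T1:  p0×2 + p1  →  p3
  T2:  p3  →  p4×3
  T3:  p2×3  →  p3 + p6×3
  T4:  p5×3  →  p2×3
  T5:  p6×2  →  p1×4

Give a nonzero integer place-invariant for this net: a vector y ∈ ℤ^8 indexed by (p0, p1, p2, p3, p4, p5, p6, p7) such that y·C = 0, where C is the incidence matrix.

Incidence matrix C (rows=places, cols=transitions):
       T0   T1   T2   T3   T4   T5
   p0   0   -2    0    0    0    0
   p1   0   -1    0    0    0    4
   p2   0    0    0   -3    3    0
   p3   0    1   -1    1    0    0
   p4   0    0    3    0    0    0
   p5   0    0    0    0   -3    0
   p6   2    0    0    3    0   -2
   p7  -4    0    0    0    0    0

Candidate y = [3, 0, 2, 6, 2, 2, 0, 0]; check y·C column-wise:
  col T0: 3·0 + 2·0 + 6·0 + 2·0 + 2·0 + 0·2 + 0·-4 = 0
  col T1: 3·-2 + 0·-1 + 2·0 + 6·1 + 2·0 + 2·0 = 0
  col T2: 3·0 + 2·0 + 6·-1 + 2·3 + 2·0 = 0
  col T3: 3·0 + 2·-3 + 6·1 + 2·0 + 2·0 + 0·3 = 0
  col T4: 3·0 + 2·3 + 6·0 + 2·0 + 2·-3 = 0
  col T5: 3·0 + 0·4 + 2·0 + 6·0 + 2·0 + 2·0 + 0·-2 = 0

y = (p0:3, p1:0, p2:2, p3:6, p4:2, p5:2, p6:0, p7:0)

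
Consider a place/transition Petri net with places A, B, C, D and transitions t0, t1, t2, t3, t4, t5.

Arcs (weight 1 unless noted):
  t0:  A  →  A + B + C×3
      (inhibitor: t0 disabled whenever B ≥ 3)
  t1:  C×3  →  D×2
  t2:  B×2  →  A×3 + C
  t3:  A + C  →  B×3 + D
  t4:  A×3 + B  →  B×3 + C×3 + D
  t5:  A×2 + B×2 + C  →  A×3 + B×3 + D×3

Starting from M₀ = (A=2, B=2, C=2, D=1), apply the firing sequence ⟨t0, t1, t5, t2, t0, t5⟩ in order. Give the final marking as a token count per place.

step 1: fire t0:  (A=2, B=2, C=2, D=1) → (A=2, B=3, C=5, D=1)
step 2: fire t1:  (A=2, B=3, C=5, D=1) → (A=2, B=3, C=2, D=3)
step 3: fire t5:  (A=2, B=3, C=2, D=3) → (A=3, B=4, C=1, D=6)
step 4: fire t2:  (A=3, B=4, C=1, D=6) → (A=6, B=2, C=2, D=6)
step 5: fire t0:  (A=6, B=2, C=2, D=6) → (A=6, B=3, C=5, D=6)
step 6: fire t5:  (A=6, B=3, C=5, D=6) → (A=7, B=4, C=4, D=9)

(A=7, B=4, C=4, D=9)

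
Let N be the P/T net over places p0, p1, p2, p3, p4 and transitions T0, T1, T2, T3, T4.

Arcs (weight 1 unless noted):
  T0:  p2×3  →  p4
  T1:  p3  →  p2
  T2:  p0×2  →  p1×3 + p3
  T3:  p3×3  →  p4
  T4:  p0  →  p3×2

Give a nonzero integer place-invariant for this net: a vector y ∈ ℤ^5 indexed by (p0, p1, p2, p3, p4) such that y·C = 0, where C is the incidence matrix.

Incidence matrix C (rows=places, cols=transitions):
       T0   T1   T2   T3   T4
   p0   0    0   -2    0   -1
   p1   0    0    3    0    0
   p2  -3    1    0    0    0
   p3   0   -1    1   -3    2
   p4   1    0    0    1    0

Candidate y = [2, 1, 1, 1, 3]; check y·C column-wise:
  col T0: 2·0 + 1·0 + 1·-3 + 1·0 + 3·1 = 0
  col T1: 2·0 + 1·0 + 1·1 + 1·-1 + 3·0 = 0
  col T2: 2·-2 + 1·3 + 1·0 + 1·1 + 3·0 = 0
  col T3: 2·0 + 1·0 + 1·0 + 1·-3 + 3·1 = 0
  col T4: 2·-1 + 1·0 + 1·0 + 1·2 + 3·0 = 0

y = (p0:2, p1:1, p2:1, p3:1, p4:3)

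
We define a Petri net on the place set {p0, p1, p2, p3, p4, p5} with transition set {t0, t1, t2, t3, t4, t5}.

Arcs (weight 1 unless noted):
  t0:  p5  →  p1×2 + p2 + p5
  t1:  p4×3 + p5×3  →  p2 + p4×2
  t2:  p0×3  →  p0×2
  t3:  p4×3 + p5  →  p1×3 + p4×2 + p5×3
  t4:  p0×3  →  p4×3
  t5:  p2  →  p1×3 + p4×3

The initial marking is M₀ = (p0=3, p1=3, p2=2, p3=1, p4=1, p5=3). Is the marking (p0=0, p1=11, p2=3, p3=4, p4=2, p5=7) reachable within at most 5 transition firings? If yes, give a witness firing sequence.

NO — not reachable within 5 firings

depth 0: 1 marking
depth 1: 5 markings reached so far
depth 2: 16 markings reached so far
depth 3: 39 markings reached so far
depth 4: 74 markings reached so far
depth 5: 123 markings reached so far
target is not among the 123 markings reachable within 5 steps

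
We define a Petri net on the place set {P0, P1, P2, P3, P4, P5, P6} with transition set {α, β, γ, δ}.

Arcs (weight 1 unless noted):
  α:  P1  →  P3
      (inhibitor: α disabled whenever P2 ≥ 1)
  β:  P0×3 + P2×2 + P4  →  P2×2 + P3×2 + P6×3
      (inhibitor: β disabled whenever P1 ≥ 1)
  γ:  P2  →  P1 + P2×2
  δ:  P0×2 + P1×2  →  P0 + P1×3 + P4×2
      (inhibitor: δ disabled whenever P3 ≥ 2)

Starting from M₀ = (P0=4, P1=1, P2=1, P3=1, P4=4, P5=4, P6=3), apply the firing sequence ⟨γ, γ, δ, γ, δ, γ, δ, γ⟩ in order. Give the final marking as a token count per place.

(P0=1, P1=9, P2=6, P3=1, P4=10, P5=4, P6=3)

step 1: fire γ:  (P0=4, P1=1, P2=1, P3=1, P4=4, P5=4, P6=3) → (P0=4, P1=2, P2=2, P3=1, P4=4, P5=4, P6=3)
step 2: fire γ:  (P0=4, P1=2, P2=2, P3=1, P4=4, P5=4, P6=3) → (P0=4, P1=3, P2=3, P3=1, P4=4, P5=4, P6=3)
step 3: fire δ:  (P0=4, P1=3, P2=3, P3=1, P4=4, P5=4, P6=3) → (P0=3, P1=4, P2=3, P3=1, P4=6, P5=4, P6=3)
step 4: fire γ:  (P0=3, P1=4, P2=3, P3=1, P4=6, P5=4, P6=3) → (P0=3, P1=5, P2=4, P3=1, P4=6, P5=4, P6=3)
step 5: fire δ:  (P0=3, P1=5, P2=4, P3=1, P4=6, P5=4, P6=3) → (P0=2, P1=6, P2=4, P3=1, P4=8, P5=4, P6=3)
step 6: fire γ:  (P0=2, P1=6, P2=4, P3=1, P4=8, P5=4, P6=3) → (P0=2, P1=7, P2=5, P3=1, P4=8, P5=4, P6=3)
step 7: fire δ:  (P0=2, P1=7, P2=5, P3=1, P4=8, P5=4, P6=3) → (P0=1, P1=8, P2=5, P3=1, P4=10, P5=4, P6=3)
step 8: fire γ:  (P0=1, P1=8, P2=5, P3=1, P4=10, P5=4, P6=3) → (P0=1, P1=9, P2=6, P3=1, P4=10, P5=4, P6=3)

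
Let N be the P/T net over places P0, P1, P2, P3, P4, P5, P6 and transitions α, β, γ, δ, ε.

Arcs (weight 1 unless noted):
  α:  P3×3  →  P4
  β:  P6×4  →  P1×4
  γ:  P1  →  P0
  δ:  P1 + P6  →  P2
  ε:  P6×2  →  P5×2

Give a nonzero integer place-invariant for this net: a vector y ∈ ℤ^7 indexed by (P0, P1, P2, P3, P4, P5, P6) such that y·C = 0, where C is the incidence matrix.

Incidence matrix C (rows=places, cols=transitions):
        α    β    γ    δ    ε
   P0   0    0    1    0    0
   P1   0    4   -1   -1    0
   P2   0    0    0    1    0
   P3  -3    0    0    0    0
   P4   1    0    0    0    0
   P5   0    0    0    0    2
   P6   0   -4    0   -1   -2

Candidate y = [0, 0, 0, 1, 3, 0, 0]; check y·C column-wise:
  col α: 1·-3 + 3·1 = 0
  col β: 0·4 + 1·0 + 3·0 + 0·-4 = 0
  col γ: 0·1 + 0·-1 + 1·0 + 3·0 = 0
  col δ: 0·-1 + 0·1 + 1·0 + 3·0 + 0·-1 = 0
  col ε: 1·0 + 3·0 + 0·2 + 0·-2 = 0

y = (P0:0, P1:0, P2:0, P3:1, P4:3, P5:0, P6:0)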